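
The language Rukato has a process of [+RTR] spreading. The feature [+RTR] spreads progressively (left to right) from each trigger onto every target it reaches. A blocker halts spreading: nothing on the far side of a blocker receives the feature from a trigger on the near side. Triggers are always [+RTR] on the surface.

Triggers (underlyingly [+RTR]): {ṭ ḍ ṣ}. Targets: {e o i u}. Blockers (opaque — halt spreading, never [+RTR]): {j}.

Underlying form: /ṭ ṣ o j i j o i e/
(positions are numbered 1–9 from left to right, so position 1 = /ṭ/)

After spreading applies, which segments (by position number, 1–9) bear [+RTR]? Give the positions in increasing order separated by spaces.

1 2 3

From /ṭ/ at 1 rightward: 2 /ṣ/ is itself a trigger — this domain ends here.
From /ṣ/ at 2 rightward: 3 /o/ → [+RTR]; 4 /j/ blocks.
Targets with no active source: positions 5 7 8 9 stay [-emphatic].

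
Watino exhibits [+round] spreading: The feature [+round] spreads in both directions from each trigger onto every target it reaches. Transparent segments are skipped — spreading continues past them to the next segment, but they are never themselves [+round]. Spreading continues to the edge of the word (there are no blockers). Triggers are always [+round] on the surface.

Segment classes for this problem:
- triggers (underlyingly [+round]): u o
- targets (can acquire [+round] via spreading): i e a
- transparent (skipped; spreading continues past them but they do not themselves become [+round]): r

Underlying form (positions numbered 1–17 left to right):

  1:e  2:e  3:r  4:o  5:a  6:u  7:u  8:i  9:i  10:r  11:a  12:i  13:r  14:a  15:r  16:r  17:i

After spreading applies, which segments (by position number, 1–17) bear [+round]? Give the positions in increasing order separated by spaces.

From /o/ at 4 rightward: 5 /a/ → [+round]; 6 /u/ is itself a trigger — this domain ends here.
From /o/ at 4 leftward: 3 /r/ transparent; 2 /e/ → [+round]; 1 /e/ → [+round]; word edge.
From /u/ at 6 rightward: 7 /u/ is itself a trigger — this domain ends here.
From /u/ at 6 leftward: 5 /a/ → [+round]; 4 /o/ is itself a trigger — this domain ends here.
From /u/ at 7 rightward: 8 /i/ → [+round]; 9 /i/ → [+round]; 10 /r/ transparent; 11 /a/ → [+round]; 12 /i/ → [+round]; 13 /r/ transparent; 14 /a/ → [+round]; 15 /r/ transparent; 16 /r/ transparent; 17 /i/ → [+round]; word edge.
From /u/ at 7 leftward: 6 /u/ is itself a trigger — this domain ends here.

1 2 4 5 6 7 8 9 11 12 14 17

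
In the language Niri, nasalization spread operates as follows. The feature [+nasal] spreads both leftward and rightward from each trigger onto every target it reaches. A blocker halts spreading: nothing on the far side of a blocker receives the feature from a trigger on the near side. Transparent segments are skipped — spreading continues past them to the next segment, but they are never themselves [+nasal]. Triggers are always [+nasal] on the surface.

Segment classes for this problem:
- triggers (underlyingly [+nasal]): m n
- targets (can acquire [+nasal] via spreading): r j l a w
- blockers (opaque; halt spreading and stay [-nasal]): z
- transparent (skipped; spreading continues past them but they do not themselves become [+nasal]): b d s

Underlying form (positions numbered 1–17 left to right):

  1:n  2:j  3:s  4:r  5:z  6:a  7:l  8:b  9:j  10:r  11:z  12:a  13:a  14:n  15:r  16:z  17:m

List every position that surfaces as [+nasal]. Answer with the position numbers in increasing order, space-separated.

1 2 4 12 13 14 15 17

From /n/ at 1 rightward: 2 /j/ → [+nasal]; 3 /s/ transparent; 4 /r/ → [+nasal]; 5 /z/ blocks.
From /n/ at 1 leftward: word edge.
From /n/ at 14 rightward: 15 /r/ → [+nasal]; 16 /z/ blocks.
From /n/ at 14 leftward: 13 /a/ → [+nasal]; 12 /a/ → [+nasal]; 11 /z/ blocks.
From /m/ at 17 rightward: word edge.
From /m/ at 17 leftward: 16 /z/ blocks.
Targets with no active source: positions 6 7 9 10 stay [-nasal].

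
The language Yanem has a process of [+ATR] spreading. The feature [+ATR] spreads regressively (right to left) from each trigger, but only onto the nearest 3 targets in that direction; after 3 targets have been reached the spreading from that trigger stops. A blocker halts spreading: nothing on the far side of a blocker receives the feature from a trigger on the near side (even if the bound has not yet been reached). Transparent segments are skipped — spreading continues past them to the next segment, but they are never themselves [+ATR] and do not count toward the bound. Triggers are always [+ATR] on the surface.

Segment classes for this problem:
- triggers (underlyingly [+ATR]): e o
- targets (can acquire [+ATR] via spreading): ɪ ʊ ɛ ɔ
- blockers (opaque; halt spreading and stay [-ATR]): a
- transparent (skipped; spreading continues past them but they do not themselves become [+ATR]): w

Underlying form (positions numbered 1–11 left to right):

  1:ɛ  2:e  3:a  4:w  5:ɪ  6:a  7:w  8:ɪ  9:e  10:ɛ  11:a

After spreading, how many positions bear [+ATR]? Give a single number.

From /e/ at 2 leftward: 1 /ɛ/ → [+ATR]; word edge.
From /e/ at 9 leftward: 8 /ɪ/ → [+ATR]; 7 /w/ transparent; 6 /a/ blocks.
Targets with no active source: positions 5 10 stay [-ATR].
[+ATR] positions on the surface: 1 2 8 9.

4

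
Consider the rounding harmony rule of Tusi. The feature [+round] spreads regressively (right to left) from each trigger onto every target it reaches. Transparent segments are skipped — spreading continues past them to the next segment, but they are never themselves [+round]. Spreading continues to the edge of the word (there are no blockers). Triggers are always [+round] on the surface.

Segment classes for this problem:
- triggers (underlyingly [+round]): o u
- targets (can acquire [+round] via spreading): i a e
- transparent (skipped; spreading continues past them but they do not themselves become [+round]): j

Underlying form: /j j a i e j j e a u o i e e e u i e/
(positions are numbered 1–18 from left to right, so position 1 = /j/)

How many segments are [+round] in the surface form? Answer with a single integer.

From /u/ at 10 leftward: 9 /a/ → [+round]; 8 /e/ → [+round]; 7 /j/ transparent; 6 /j/ transparent; 5 /e/ → [+round]; 4 /i/ → [+round]; 3 /a/ → [+round]; 2 /j/ transparent; 1 /j/ transparent; word edge.
From /o/ at 11 leftward: 10 /u/ is itself a trigger — this domain ends here.
From /u/ at 16 leftward: 15 /e/ → [+round]; 14 /e/ → [+round]; 13 /e/ → [+round]; 12 /i/ → [+round]; 11 /o/ is itself a trigger — this domain ends here.
Targets with no active source: positions 17 18 stay [-round].
[+round] positions on the surface: 3 4 5 8 9 10 11 12 13 14 15 16.

12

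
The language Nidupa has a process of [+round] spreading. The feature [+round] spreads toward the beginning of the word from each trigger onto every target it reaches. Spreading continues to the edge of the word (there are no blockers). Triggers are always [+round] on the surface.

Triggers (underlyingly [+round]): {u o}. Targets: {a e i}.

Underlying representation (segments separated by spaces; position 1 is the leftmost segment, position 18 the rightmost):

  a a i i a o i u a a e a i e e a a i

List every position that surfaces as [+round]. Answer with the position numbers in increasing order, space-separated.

From /o/ at 6 leftward: 5 /a/ → [+round]; 4 /i/ → [+round]; 3 /i/ → [+round]; 2 /a/ → [+round]; 1 /a/ → [+round]; word edge.
From /u/ at 8 leftward: 7 /i/ → [+round]; 6 /o/ is itself a trigger — this domain ends here.
Targets with no active source: positions 9 10 11 12 13 14 15 16 17 18 stay [-round].

1 2 3 4 5 6 7 8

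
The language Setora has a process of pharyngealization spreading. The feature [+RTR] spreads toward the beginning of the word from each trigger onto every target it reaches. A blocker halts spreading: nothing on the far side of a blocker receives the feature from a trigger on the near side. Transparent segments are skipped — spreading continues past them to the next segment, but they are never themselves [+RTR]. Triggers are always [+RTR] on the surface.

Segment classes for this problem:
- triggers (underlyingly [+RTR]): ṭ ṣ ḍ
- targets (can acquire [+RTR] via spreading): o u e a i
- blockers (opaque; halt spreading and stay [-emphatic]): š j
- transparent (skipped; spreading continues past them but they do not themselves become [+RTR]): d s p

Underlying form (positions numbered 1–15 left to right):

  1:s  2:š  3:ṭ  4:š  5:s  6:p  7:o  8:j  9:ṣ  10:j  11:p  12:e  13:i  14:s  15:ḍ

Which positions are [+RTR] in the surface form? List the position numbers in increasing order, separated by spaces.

3 9 12 13 15

From /ṭ/ at 3 leftward: 2 /š/ blocks.
From /ṣ/ at 9 leftward: 8 /j/ blocks.
From /ḍ/ at 15 leftward: 14 /s/ transparent; 13 /i/ → [+RTR]; 12 /e/ → [+RTR]; 11 /p/ transparent; 10 /j/ blocks.
Target with no active source: position 7 stays [-emphatic].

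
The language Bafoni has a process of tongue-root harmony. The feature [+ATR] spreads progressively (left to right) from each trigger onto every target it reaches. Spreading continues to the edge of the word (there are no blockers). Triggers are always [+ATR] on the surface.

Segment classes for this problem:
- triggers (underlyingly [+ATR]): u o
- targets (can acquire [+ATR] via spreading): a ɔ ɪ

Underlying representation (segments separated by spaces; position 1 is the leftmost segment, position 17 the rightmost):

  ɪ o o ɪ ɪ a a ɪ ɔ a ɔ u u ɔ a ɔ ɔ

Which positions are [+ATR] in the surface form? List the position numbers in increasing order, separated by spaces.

2 3 4 5 6 7 8 9 10 11 12 13 14 15 16 17

From /o/ at 2 rightward: 3 /o/ is itself a trigger — this domain ends here.
From /o/ at 3 rightward: 4 /ɪ/ → [+ATR]; 5 /ɪ/ → [+ATR]; 6 /a/ → [+ATR]; 7 /a/ → [+ATR]; 8 /ɪ/ → [+ATR]; 9 /ɔ/ → [+ATR]; 10 /a/ → [+ATR]; 11 /ɔ/ → [+ATR]; 12 /u/ is itself a trigger — this domain ends here.
From /u/ at 12 rightward: 13 /u/ is itself a trigger — this domain ends here.
From /u/ at 13 rightward: 14 /ɔ/ → [+ATR]; 15 /a/ → [+ATR]; 16 /ɔ/ → [+ATR]; 17 /ɔ/ → [+ATR]; word edge.
Target with no active source: position 1 stays [-ATR].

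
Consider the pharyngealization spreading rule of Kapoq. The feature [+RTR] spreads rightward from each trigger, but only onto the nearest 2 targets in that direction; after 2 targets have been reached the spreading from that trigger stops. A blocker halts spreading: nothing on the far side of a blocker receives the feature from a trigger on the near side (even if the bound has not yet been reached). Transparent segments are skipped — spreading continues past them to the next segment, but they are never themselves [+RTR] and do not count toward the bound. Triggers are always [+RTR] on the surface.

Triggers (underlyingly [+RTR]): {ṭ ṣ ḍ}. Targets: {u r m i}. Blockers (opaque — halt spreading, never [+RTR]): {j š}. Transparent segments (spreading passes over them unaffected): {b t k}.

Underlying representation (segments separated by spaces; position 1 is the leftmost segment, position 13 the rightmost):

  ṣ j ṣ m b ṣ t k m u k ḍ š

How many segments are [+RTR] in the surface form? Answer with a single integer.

From /ṣ/ at 1 rightward: 2 /j/ blocks.
From /ṣ/ at 3 rightward: 4 /m/ → [+RTR]; 5 /b/ transparent; 6 /ṣ/ is itself a trigger — this domain ends here.
From /ṣ/ at 6 rightward: 7 /t/ transparent; 8 /k/ transparent; 9 /m/ → [+RTR]; 10 /u/ → [+RTR]; bound reached.
From /ḍ/ at 12 rightward: 13 /š/ blocks.
[+RTR] positions on the surface: 1 3 4 6 9 10 12.

7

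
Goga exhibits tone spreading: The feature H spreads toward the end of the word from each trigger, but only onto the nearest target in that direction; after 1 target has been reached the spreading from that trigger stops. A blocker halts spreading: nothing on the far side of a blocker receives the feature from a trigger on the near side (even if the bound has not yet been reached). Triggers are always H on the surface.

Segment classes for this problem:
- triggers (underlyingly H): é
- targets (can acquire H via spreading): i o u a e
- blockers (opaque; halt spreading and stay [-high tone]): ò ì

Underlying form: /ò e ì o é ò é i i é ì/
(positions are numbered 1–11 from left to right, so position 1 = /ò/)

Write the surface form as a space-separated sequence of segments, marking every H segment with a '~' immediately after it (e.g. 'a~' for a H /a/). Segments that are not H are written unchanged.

ò e ì o é~ ò é~ i~ i é~ ì

From /é/ at 5 rightward: 6 /ò/ blocks.
From /é/ at 7 rightward: 8 /i/ → H; bound reached.
From /é/ at 10 rightward: 11 /ì/ blocks.
Targets with no active source: positions 2 4 9 stay [-high tone].
H positions on the surface: 5 7 8 10.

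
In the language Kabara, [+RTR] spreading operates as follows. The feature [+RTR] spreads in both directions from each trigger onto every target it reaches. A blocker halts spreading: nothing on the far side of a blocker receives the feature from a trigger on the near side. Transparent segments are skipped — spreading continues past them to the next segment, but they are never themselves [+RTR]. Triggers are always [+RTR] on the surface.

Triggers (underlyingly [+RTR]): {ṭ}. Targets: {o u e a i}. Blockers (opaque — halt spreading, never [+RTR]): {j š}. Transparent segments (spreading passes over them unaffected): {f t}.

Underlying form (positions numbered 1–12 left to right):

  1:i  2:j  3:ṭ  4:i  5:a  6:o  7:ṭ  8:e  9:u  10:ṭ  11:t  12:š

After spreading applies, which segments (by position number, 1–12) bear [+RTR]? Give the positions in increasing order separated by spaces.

3 4 5 6 7 8 9 10

From /ṭ/ at 3 rightward: 4 /i/ → [+RTR]; 5 /a/ → [+RTR]; 6 /o/ → [+RTR]; 7 /ṭ/ is itself a trigger — this domain ends here.
From /ṭ/ at 3 leftward: 2 /j/ blocks.
From /ṭ/ at 7 rightward: 8 /e/ → [+RTR]; 9 /u/ → [+RTR]; 10 /ṭ/ is itself a trigger — this domain ends here.
From /ṭ/ at 7 leftward: 6 /o/ → [+RTR]; 5 /a/ → [+RTR]; 4 /i/ → [+RTR]; 3 /ṭ/ is itself a trigger — this domain ends here.
From /ṭ/ at 10 rightward: 11 /t/ transparent; 12 /š/ blocks.
From /ṭ/ at 10 leftward: 9 /u/ → [+RTR]; 8 /e/ → [+RTR]; 7 /ṭ/ is itself a trigger — this domain ends here.
Target with no active source: position 1 stays [-emphatic].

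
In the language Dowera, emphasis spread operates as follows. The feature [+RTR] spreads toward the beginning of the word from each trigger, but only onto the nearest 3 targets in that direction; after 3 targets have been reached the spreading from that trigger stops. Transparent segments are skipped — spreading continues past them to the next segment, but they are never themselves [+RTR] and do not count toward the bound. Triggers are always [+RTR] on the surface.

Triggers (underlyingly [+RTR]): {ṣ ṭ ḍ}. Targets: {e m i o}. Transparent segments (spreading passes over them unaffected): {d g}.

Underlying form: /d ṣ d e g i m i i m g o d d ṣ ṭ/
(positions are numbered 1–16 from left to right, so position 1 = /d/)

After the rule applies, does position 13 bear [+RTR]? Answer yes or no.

From /ṣ/ at 2 leftward: 1 /d/ transparent; word edge.
From /ṣ/ at 15 leftward: 14 /d/ transparent; 13 /d/ transparent; 12 /o/ → [+RTR]; 11 /g/ transparent; 10 /m/ → [+RTR]; 9 /i/ → [+RTR]; bound reached.
From /ṭ/ at 16 leftward: 15 /ṣ/ is itself a trigger — this domain ends here.
Targets with no active source: positions 4 6 7 8 stay [-emphatic].
[+RTR] positions on the surface: 2 9 10 12 15 16.

no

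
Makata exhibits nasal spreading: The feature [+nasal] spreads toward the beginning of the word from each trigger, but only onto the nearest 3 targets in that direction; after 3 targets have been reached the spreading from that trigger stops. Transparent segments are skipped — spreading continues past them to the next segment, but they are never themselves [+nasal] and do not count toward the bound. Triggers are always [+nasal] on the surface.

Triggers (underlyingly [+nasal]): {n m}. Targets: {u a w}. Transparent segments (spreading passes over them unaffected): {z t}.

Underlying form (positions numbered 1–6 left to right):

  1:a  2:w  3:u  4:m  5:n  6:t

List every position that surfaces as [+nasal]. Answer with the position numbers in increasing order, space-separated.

1 2 3 4 5

From /m/ at 4 leftward: 3 /u/ → [+nasal]; 2 /w/ → [+nasal]; 1 /a/ → [+nasal]; bound reached.
From /n/ at 5 leftward: 4 /m/ is itself a trigger — this domain ends here.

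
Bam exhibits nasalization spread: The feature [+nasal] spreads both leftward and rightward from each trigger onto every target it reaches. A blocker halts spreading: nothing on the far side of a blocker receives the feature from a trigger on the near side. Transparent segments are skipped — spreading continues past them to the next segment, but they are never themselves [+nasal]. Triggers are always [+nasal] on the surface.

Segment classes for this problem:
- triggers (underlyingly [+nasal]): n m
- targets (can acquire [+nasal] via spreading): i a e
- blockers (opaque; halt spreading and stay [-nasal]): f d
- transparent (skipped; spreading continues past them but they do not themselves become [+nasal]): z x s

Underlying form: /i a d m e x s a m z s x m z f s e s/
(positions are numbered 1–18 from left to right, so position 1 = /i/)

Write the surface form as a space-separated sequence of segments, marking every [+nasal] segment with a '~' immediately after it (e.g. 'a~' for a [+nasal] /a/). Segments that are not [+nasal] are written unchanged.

i a d m~ e~ x s a~ m~ z s x m~ z f s e s

From /m/ at 4 rightward: 5 /e/ → [+nasal]; 6 /x/ transparent; 7 /s/ transparent; 8 /a/ → [+nasal]; 9 /m/ is itself a trigger — this domain ends here.
From /m/ at 4 leftward: 3 /d/ blocks.
From /m/ at 9 rightward: 10 /z/ transparent; 11 /s/ transparent; 12 /x/ transparent; 13 /m/ is itself a trigger — this domain ends here.
From /m/ at 9 leftward: 8 /a/ → [+nasal]; 7 /s/ transparent; 6 /x/ transparent; 5 /e/ → [+nasal]; 4 /m/ is itself a trigger — this domain ends here.
From /m/ at 13 rightward: 14 /z/ transparent; 15 /f/ blocks.
From /m/ at 13 leftward: 12 /x/ transparent; 11 /s/ transparent; 10 /z/ transparent; 9 /m/ is itself a trigger — this domain ends here.
Targets with no active source: positions 1 2 17 stay [-nasal].
[+nasal] positions on the surface: 4 5 8 9 13.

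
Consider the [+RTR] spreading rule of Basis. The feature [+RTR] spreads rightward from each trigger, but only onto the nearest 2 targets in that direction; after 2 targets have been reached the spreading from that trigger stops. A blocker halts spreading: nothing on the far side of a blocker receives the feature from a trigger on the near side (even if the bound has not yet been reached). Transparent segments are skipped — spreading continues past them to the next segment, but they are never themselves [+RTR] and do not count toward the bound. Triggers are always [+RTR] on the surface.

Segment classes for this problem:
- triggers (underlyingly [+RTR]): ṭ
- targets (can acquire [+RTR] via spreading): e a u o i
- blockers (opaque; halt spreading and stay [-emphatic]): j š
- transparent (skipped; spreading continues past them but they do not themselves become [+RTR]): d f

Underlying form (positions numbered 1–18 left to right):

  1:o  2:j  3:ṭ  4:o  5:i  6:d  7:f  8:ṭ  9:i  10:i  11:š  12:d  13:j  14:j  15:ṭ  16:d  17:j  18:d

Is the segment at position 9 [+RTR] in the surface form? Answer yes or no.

From /ṭ/ at 3 rightward: 4 /o/ → [+RTR]; 5 /i/ → [+RTR]; bound reached.
From /ṭ/ at 8 rightward: 9 /i/ → [+RTR]; 10 /i/ → [+RTR]; bound reached.
From /ṭ/ at 15 rightward: 16 /d/ transparent; 17 /j/ blocks.
Target with no active source: position 1 stays [-emphatic].
[+RTR] positions on the surface: 3 4 5 8 9 10 15.

yes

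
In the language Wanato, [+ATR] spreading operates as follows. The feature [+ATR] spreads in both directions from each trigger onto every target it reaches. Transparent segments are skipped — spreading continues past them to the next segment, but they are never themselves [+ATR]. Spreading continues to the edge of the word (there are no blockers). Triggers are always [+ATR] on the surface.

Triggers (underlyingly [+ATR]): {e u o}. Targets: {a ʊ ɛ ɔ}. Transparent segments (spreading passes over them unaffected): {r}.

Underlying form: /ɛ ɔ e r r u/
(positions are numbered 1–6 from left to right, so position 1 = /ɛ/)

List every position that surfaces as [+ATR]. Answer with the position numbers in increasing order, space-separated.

1 2 3 6

From /e/ at 3 rightward: 4 /r/ transparent; 5 /r/ transparent; 6 /u/ is itself a trigger — this domain ends here.
From /e/ at 3 leftward: 2 /ɔ/ → [+ATR]; 1 /ɛ/ → [+ATR]; word edge.
From /u/ at 6 rightward: word edge.
From /u/ at 6 leftward: 5 /r/ transparent; 4 /r/ transparent; 3 /e/ is itself a trigger — this domain ends here.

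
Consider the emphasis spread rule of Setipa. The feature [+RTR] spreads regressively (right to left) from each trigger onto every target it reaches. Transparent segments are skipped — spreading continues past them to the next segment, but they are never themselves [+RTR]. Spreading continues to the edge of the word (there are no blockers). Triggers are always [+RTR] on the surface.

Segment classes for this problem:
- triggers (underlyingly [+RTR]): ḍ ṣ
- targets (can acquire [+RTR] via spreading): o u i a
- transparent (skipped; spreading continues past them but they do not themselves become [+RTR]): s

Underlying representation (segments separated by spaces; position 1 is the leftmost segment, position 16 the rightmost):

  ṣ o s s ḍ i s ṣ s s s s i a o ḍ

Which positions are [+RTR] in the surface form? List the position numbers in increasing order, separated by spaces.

From /ṣ/ at 1 leftward: word edge.
From /ḍ/ at 5 leftward: 4 /s/ transparent; 3 /s/ transparent; 2 /o/ → [+RTR]; 1 /ṣ/ is itself a trigger — this domain ends here.
From /ṣ/ at 8 leftward: 7 /s/ transparent; 6 /i/ → [+RTR]; 5 /ḍ/ is itself a trigger — this domain ends here.
From /ḍ/ at 16 leftward: 15 /o/ → [+RTR]; 14 /a/ → [+RTR]; 13 /i/ → [+RTR]; 12 /s/ transparent; 11 /s/ transparent; 10 /s/ transparent; 9 /s/ transparent; 8 /ṣ/ is itself a trigger — this domain ends here.

1 2 5 6 8 13 14 15 16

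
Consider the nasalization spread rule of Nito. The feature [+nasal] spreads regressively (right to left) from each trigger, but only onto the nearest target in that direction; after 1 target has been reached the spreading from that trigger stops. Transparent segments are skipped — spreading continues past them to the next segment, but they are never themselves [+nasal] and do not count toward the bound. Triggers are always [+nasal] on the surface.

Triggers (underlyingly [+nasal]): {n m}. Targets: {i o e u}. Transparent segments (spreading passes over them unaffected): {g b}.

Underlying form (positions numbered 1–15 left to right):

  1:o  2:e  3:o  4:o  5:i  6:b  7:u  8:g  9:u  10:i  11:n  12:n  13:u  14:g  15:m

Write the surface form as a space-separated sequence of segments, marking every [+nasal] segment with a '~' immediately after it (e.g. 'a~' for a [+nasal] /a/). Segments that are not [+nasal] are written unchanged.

From /n/ at 11 leftward: 10 /i/ → [+nasal]; bound reached.
From /n/ at 12 leftward: 11 /n/ is itself a trigger — this domain ends here.
From /m/ at 15 leftward: 14 /g/ transparent; 13 /u/ → [+nasal]; bound reached.
Targets with no active source: positions 1 2 3 4 5 7 9 stay [-nasal].
[+nasal] positions on the surface: 10 11 12 13 15.

o e o o i b u g u i~ n~ n~ u~ g m~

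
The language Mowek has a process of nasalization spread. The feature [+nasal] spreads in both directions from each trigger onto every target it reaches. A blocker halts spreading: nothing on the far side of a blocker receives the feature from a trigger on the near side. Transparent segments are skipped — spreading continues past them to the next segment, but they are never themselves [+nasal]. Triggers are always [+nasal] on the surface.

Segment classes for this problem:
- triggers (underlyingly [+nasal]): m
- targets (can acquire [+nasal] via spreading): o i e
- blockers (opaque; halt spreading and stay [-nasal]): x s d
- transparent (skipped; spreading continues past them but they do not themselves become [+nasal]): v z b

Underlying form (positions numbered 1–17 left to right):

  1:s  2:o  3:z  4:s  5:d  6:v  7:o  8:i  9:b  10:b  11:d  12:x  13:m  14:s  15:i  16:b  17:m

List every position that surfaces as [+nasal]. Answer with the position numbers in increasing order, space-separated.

From /m/ at 13 rightward: 14 /s/ blocks.
From /m/ at 13 leftward: 12 /x/ blocks.
From /m/ at 17 rightward: word edge.
From /m/ at 17 leftward: 16 /b/ transparent; 15 /i/ → [+nasal]; 14 /s/ blocks.
Targets with no active source: positions 2 7 8 stay [-nasal].

13 15 17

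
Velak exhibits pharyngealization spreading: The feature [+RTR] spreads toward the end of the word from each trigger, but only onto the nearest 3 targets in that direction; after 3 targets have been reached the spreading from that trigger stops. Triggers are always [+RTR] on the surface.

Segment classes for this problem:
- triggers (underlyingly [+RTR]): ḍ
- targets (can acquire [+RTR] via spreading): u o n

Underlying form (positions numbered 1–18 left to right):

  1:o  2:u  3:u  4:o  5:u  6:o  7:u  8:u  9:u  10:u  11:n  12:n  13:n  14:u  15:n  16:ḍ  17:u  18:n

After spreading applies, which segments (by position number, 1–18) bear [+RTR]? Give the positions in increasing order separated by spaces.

From /ḍ/ at 16 rightward: 17 /u/ → [+RTR]; 18 /n/ → [+RTR]; word edge.
Targets with no active source: positions 1 2 3 4 5 6 7 8 9 10 11 12 13 14 15 stay [-emphatic].

16 17 18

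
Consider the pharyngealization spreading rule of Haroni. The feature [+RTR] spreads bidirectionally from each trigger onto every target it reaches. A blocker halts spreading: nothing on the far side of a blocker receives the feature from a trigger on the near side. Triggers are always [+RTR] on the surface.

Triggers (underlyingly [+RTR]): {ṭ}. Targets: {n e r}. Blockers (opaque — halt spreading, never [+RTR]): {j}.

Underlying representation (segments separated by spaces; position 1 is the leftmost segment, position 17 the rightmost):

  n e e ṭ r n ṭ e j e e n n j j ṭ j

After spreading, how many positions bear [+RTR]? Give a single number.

9

From /ṭ/ at 4 rightward: 5 /r/ → [+RTR]; 6 /n/ → [+RTR]; 7 /ṭ/ is itself a trigger — this domain ends here.
From /ṭ/ at 4 leftward: 3 /e/ → [+RTR]; 2 /e/ → [+RTR]; 1 /n/ → [+RTR]; word edge.
From /ṭ/ at 7 rightward: 8 /e/ → [+RTR]; 9 /j/ blocks.
From /ṭ/ at 7 leftward: 6 /n/ → [+RTR]; 5 /r/ → [+RTR]; 4 /ṭ/ is itself a trigger — this domain ends here.
From /ṭ/ at 16 rightward: 17 /j/ blocks.
From /ṭ/ at 16 leftward: 15 /j/ blocks.
Targets with no active source: positions 10 11 12 13 stay [-emphatic].
[+RTR] positions on the surface: 1 2 3 4 5 6 7 8 16.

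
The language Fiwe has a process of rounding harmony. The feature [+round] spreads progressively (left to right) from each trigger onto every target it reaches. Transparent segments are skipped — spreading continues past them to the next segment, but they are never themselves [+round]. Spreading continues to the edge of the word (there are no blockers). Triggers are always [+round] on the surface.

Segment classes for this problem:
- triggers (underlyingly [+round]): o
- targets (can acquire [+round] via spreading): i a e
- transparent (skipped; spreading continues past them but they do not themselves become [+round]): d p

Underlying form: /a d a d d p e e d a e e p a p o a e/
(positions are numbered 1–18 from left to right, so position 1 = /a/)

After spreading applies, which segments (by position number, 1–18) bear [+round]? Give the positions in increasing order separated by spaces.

From /o/ at 16 rightward: 17 /a/ → [+round]; 18 /e/ → [+round]; word edge.
Targets with no active source: positions 1 3 7 8 10 11 12 14 stay [-round].

16 17 18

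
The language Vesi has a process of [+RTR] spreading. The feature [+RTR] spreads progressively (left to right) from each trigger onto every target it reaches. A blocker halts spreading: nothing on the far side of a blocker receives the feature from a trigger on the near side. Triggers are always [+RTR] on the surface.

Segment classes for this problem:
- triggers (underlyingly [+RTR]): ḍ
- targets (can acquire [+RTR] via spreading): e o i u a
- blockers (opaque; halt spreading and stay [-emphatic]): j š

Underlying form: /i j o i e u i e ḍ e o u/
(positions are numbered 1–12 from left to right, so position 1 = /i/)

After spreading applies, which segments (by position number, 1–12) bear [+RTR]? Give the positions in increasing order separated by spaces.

9 10 11 12

From /ḍ/ at 9 rightward: 10 /e/ → [+RTR]; 11 /o/ → [+RTR]; 12 /u/ → [+RTR]; word edge.
Targets with no active source: positions 1 3 4 5 6 7 8 stay [-emphatic].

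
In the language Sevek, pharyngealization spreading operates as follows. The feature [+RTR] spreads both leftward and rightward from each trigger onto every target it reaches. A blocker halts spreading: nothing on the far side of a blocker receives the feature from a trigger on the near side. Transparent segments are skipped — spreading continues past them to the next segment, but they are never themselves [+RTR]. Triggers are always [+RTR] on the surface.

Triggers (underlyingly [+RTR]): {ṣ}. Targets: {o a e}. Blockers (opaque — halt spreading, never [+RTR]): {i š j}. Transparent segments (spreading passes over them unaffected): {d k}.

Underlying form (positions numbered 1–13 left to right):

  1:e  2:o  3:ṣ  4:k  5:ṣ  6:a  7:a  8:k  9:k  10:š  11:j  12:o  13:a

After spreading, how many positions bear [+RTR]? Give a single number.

6

From /ṣ/ at 3 rightward: 4 /k/ transparent; 5 /ṣ/ is itself a trigger — this domain ends here.
From /ṣ/ at 3 leftward: 2 /o/ → [+RTR]; 1 /e/ → [+RTR]; word edge.
From /ṣ/ at 5 rightward: 6 /a/ → [+RTR]; 7 /a/ → [+RTR]; 8 /k/ transparent; 9 /k/ transparent; 10 /š/ blocks.
From /ṣ/ at 5 leftward: 4 /k/ transparent; 3 /ṣ/ is itself a trigger — this domain ends here.
Targets with no active source: positions 12 13 stay [-emphatic].
[+RTR] positions on the surface: 1 2 3 5 6 7.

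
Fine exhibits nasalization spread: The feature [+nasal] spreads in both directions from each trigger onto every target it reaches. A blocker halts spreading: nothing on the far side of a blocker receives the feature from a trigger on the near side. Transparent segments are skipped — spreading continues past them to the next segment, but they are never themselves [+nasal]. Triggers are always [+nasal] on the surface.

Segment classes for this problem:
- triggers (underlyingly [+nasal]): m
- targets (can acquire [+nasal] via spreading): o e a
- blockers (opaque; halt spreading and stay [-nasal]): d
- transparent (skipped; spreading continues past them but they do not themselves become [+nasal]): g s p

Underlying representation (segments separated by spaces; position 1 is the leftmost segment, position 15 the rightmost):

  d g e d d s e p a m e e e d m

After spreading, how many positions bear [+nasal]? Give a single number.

From /m/ at 10 rightward: 11 /e/ → [+nasal]; 12 /e/ → [+nasal]; 13 /e/ → [+nasal]; 14 /d/ blocks.
From /m/ at 10 leftward: 9 /a/ → [+nasal]; 8 /p/ transparent; 7 /e/ → [+nasal]; 6 /s/ transparent; 5 /d/ blocks.
From /m/ at 15 rightward: word edge.
From /m/ at 15 leftward: 14 /d/ blocks.
Target with no active source: position 3 stays [-nasal].
[+nasal] positions on the surface: 7 9 10 11 12 13 15.

7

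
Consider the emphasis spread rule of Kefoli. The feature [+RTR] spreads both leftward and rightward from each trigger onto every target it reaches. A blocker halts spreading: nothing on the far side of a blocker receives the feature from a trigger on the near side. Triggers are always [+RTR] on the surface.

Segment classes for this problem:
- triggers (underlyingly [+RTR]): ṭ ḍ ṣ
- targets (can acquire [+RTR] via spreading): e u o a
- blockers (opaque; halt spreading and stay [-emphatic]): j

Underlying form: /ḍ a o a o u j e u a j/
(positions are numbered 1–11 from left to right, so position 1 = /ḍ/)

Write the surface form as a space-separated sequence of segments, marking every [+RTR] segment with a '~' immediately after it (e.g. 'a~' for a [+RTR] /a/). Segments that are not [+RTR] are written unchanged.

ḍ~ a~ o~ a~ o~ u~ j e u a j

From /ḍ/ at 1 rightward: 2 /a/ → [+RTR]; 3 /o/ → [+RTR]; 4 /a/ → [+RTR]; 5 /o/ → [+RTR]; 6 /u/ → [+RTR]; 7 /j/ blocks.
From /ḍ/ at 1 leftward: word edge.
Targets with no active source: positions 8 9 10 stay [-emphatic].
[+RTR] positions on the surface: 1 2 3 4 5 6.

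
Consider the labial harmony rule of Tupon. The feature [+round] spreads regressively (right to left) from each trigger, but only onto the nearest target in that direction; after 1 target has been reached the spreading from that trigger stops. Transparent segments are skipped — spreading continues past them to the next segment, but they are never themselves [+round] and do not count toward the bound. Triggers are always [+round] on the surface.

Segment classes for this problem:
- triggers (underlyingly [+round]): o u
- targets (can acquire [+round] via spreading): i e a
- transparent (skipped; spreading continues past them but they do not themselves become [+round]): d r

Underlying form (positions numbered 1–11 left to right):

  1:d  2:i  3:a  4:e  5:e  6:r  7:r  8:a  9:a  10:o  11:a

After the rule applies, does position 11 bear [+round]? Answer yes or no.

no

From /o/ at 10 leftward: 9 /a/ → [+round]; bound reached.
Targets with no active source: positions 2 3 4 5 8 11 stay [-round].
[+round] positions on the surface: 9 10.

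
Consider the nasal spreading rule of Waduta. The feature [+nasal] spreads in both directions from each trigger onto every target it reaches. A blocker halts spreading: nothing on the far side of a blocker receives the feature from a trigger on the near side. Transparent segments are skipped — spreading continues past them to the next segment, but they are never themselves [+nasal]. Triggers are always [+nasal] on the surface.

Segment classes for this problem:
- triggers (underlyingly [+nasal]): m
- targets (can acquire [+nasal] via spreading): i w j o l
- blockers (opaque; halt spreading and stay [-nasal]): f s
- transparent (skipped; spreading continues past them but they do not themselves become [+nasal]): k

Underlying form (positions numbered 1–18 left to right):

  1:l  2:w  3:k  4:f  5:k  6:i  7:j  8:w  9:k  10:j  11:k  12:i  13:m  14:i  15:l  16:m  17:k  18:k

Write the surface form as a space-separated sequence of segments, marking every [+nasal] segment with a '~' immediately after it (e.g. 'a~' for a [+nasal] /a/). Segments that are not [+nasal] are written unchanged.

l w k f k i~ j~ w~ k j~ k i~ m~ i~ l~ m~ k k

From /m/ at 13 rightward: 14 /i/ → [+nasal]; 15 /l/ → [+nasal]; 16 /m/ is itself a trigger — this domain ends here.
From /m/ at 13 leftward: 12 /i/ → [+nasal]; 11 /k/ transparent; 10 /j/ → [+nasal]; 9 /k/ transparent; 8 /w/ → [+nasal]; 7 /j/ → [+nasal]; 6 /i/ → [+nasal]; 5 /k/ transparent; 4 /f/ blocks.
From /m/ at 16 rightward: 17 /k/ transparent; 18 /k/ transparent; word edge.
From /m/ at 16 leftward: 15 /l/ → [+nasal]; 14 /i/ → [+nasal]; 13 /m/ is itself a trigger — this domain ends here.
Targets with no active source: positions 1 2 stay [-nasal].
[+nasal] positions on the surface: 6 7 8 10 12 13 14 15 16.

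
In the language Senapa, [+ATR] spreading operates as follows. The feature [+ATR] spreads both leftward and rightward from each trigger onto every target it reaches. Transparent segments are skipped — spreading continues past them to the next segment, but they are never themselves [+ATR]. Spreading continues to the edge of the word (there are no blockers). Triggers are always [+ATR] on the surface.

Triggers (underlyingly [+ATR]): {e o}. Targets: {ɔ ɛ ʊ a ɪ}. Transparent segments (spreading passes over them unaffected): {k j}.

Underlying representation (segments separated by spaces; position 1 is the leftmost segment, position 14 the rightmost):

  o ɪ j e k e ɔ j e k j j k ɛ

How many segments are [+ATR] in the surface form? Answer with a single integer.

From /o/ at 1 rightward: 2 /ɪ/ → [+ATR]; 3 /j/ transparent; 4 /e/ is itself a trigger — this domain ends here.
From /o/ at 1 leftward: word edge.
From /e/ at 4 rightward: 5 /k/ transparent; 6 /e/ is itself a trigger — this domain ends here.
From /e/ at 4 leftward: 3 /j/ transparent; 2 /ɪ/ → [+ATR]; 1 /o/ is itself a trigger — this domain ends here.
From /e/ at 6 rightward: 7 /ɔ/ → [+ATR]; 8 /j/ transparent; 9 /e/ is itself a trigger — this domain ends here.
From /e/ at 6 leftward: 5 /k/ transparent; 4 /e/ is itself a trigger — this domain ends here.
From /e/ at 9 rightward: 10 /k/ transparent; 11 /j/ transparent; 12 /j/ transparent; 13 /k/ transparent; 14 /ɛ/ → [+ATR]; word edge.
From /e/ at 9 leftward: 8 /j/ transparent; 7 /ɔ/ → [+ATR]; 6 /e/ is itself a trigger — this domain ends here.
[+ATR] positions on the surface: 1 2 4 6 7 9 14.

7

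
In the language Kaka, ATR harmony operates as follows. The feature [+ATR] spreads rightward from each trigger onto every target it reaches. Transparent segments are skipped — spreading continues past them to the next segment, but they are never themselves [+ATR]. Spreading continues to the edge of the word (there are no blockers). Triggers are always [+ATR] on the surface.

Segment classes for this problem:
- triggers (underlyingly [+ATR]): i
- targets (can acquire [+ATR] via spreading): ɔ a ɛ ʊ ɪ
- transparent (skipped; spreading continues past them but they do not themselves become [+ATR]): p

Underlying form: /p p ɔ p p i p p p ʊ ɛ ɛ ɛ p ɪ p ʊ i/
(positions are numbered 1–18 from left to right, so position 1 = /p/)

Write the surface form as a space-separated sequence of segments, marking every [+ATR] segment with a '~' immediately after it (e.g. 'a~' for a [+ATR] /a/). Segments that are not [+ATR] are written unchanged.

p p ɔ p p i~ p p p ʊ~ ɛ~ ɛ~ ɛ~ p ɪ~ p ʊ~ i~

From /i/ at 6 rightward: 7 /p/ transparent; 8 /p/ transparent; 9 /p/ transparent; 10 /ʊ/ → [+ATR]; 11 /ɛ/ → [+ATR]; 12 /ɛ/ → [+ATR]; 13 /ɛ/ → [+ATR]; 14 /p/ transparent; 15 /ɪ/ → [+ATR]; 16 /p/ transparent; 17 /ʊ/ → [+ATR]; 18 /i/ is itself a trigger — this domain ends here.
From /i/ at 18 rightward: word edge.
Target with no active source: position 3 stays [-ATR].
[+ATR] positions on the surface: 6 10 11 12 13 15 17 18.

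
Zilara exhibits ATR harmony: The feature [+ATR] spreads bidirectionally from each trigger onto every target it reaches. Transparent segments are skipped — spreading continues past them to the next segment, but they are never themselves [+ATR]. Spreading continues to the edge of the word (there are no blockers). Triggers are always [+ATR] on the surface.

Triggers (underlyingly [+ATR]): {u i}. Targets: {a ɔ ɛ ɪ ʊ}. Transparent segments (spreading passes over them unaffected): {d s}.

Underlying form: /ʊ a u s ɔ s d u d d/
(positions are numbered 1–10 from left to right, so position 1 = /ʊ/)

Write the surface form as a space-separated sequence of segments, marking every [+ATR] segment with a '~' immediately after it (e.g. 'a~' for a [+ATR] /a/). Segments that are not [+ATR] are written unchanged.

ʊ~ a~ u~ s ɔ~ s d u~ d d

From /u/ at 3 rightward: 4 /s/ transparent; 5 /ɔ/ → [+ATR]; 6 /s/ transparent; 7 /d/ transparent; 8 /u/ is itself a trigger — this domain ends here.
From /u/ at 3 leftward: 2 /a/ → [+ATR]; 1 /ʊ/ → [+ATR]; word edge.
From /u/ at 8 rightward: 9 /d/ transparent; 10 /d/ transparent; word edge.
From /u/ at 8 leftward: 7 /d/ transparent; 6 /s/ transparent; 5 /ɔ/ → [+ATR]; 4 /s/ transparent; 3 /u/ is itself a trigger — this domain ends here.
[+ATR] positions on the surface: 1 2 3 5 8.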